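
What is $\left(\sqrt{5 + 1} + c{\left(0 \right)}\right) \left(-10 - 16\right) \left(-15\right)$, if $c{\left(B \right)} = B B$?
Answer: $390 \sqrt{6} \approx 955.3$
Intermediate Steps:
$c{\left(B \right)} = B^{2}$
$\left(\sqrt{5 + 1} + c{\left(0 \right)}\right) \left(-10 - 16\right) \left(-15\right) = \left(\sqrt{5 + 1} + 0^{2}\right) \left(-10 - 16\right) \left(-15\right) = \left(\sqrt{6} + 0\right) \left(-26\right) \left(-15\right) = \sqrt{6} \left(-26\right) \left(-15\right) = - 26 \sqrt{6} \left(-15\right) = 390 \sqrt{6}$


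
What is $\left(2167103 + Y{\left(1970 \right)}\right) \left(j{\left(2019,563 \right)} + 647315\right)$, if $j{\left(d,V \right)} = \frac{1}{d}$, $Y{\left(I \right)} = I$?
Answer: $\frac{2834824376449978}{2019} \approx 1.4041 \cdot 10^{12}$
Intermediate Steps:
$\left(2167103 + Y{\left(1970 \right)}\right) \left(j{\left(2019,563 \right)} + 647315\right) = \left(2167103 + 1970\right) \left(\frac{1}{2019} + 647315\right) = 2169073 \left(\frac{1}{2019} + 647315\right) = 2169073 \cdot \frac{1306928986}{2019} = \frac{2834824376449978}{2019}$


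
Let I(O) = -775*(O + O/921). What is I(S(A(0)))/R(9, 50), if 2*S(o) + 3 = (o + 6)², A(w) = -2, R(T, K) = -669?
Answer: 4644575/616149 ≈ 7.5381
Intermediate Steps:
S(o) = -3/2 + (6 + o)²/2 (S(o) = -3/2 + (o + 6)²/2 = -3/2 + (6 + o)²/2)
I(O) = -714550*O/921 (I(O) = -775*(O + O*(1/921)) = -775*(O + O/921) = -714550*O/921)
I(S(A(0)))/R(9, 50) = -714550*(-3/2 + (6 - 2)²/2)/921/(-669) = -714550*(-3/2 + (½)*4²)/921*(-1/669) = -714550*(-3/2 + (½)*16)/921*(-1/669) = -714550*(-3/2 + 8)/921*(-1/669) = -714550/921*13/2*(-1/669) = -4644575/921*(-1/669) = 4644575/616149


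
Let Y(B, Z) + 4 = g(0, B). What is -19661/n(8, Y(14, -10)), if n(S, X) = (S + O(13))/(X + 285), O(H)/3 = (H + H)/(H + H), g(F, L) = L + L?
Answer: -6075249/11 ≈ -5.5230e+5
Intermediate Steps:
g(F, L) = 2*L
Y(B, Z) = -4 + 2*B
O(H) = 3 (O(H) = 3*((H + H)/(H + H)) = 3*((2*H)/((2*H))) = 3*((2*H)*(1/(2*H))) = 3*1 = 3)
n(S, X) = (3 + S)/(285 + X) (n(S, X) = (S + 3)/(X + 285) = (3 + S)/(285 + X))
-19661/n(8, Y(14, -10)) = -19661*(285 + (-4 + 2*14))/(3 + 8) = -19661/(11/(285 + (-4 + 28))) = -19661/(11/(285 + 24)) = -19661/(11/309) = -19661/((1/309)*11) = -19661/11/309 = -19661*309/11 = -6075249/11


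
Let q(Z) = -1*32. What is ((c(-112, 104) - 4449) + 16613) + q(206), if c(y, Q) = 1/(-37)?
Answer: 448883/37 ≈ 12132.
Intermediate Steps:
c(y, Q) = -1/37
q(Z) = -32
((c(-112, 104) - 4449) + 16613) + q(206) = ((-1/37 - 4449) + 16613) - 32 = (-164614/37 + 16613) - 32 = 450067/37 - 32 = 448883/37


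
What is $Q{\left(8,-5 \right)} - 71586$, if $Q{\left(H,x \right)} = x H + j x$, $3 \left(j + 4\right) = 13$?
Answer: $- \frac{214883}{3} \approx -71628.0$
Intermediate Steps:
$j = \frac{1}{3}$ ($j = -4 + \frac{1}{3} \cdot 13 = -4 + \frac{13}{3} = \frac{1}{3} \approx 0.33333$)
$Q{\left(H,x \right)} = \frac{x}{3} + H x$ ($Q{\left(H,x \right)} = x H + \frac{x}{3} = H x + \frac{x}{3} = \frac{x}{3} + H x$)
$Q{\left(8,-5 \right)} - 71586 = - 5 \left(\frac{1}{3} + 8\right) - 71586 = \left(-5\right) \frac{25}{3} - 71586 = - \frac{125}{3} - 71586 = - \frac{214883}{3}$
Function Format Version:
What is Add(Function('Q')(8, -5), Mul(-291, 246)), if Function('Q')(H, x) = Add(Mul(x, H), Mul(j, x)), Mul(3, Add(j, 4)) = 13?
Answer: Rational(-214883, 3) ≈ -71628.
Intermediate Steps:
j = Rational(1, 3) (j = Add(-4, Mul(Rational(1, 3), 13)) = Add(-4, Rational(13, 3)) = Rational(1, 3) ≈ 0.33333)
Function('Q')(H, x) = Add(Mul(Rational(1, 3), x), Mul(H, x)) (Function('Q')(H, x) = Add(Mul(x, H), Mul(Rational(1, 3), x)) = Add(Mul(H, x), Mul(Rational(1, 3), x)) = Add(Mul(Rational(1, 3), x), Mul(H, x)))
Add(Function('Q')(8, -5), Mul(-291, 246)) = Add(Mul(-5, Add(Rational(1, 3), 8)), Mul(-291, 246)) = Add(Mul(-5, Rational(25, 3)), -71586) = Add(Rational(-125, 3), -71586) = Rational(-214883, 3)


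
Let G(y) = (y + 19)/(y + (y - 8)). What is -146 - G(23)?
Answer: -2795/19 ≈ -147.11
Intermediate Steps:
G(y) = (19 + y)/(-8 + 2*y) (G(y) = (19 + y)/(y + (-8 + y)) = (19 + y)/(-8 + 2*y))
-146 - G(23) = -146 - (19 + 23)/(2*(-4 + 23)) = -146 - 42/(2*19) = -146 - 1*21/19 = -146 - 21/19 = -2795/19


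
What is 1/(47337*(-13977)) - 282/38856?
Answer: -31096581179/4284711016524 ≈ -0.0072576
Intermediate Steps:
1/(47337*(-13977)) - 282/38856 = (1/47337)*(-1/13977) - 282*1/38856 = -1/661629249 - 47/6476 = -31096581179/4284711016524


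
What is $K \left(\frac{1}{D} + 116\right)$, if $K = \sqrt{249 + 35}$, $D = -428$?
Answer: $\frac{49647 \sqrt{71}}{214} \approx 1954.8$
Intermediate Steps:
$K = 2 \sqrt{71}$ ($K = \sqrt{284} = 2 \sqrt{71} \approx 16.852$)
$K \left(\frac{1}{D} + 116\right) = 2 \sqrt{71} \left(\frac{1}{-428} + 116\right) = 2 \sqrt{71} \left(- \frac{1}{428} + 116\right) = 2 \sqrt{71} \cdot \frac{49647}{428} = \frac{49647 \sqrt{71}}{214}$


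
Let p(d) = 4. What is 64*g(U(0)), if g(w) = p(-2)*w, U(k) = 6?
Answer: 1536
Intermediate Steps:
g(w) = 4*w
64*g(U(0)) = 64*(4*6) = 64*24 = 1536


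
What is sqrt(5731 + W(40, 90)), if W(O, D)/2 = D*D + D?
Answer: sqrt(22111) ≈ 148.70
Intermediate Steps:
W(O, D) = 2*D + 2*D**2 (W(O, D) = 2*(D*D + D) = 2*(D**2 + D) = 2*(D + D**2) = 2*D + 2*D**2)
sqrt(5731 + W(40, 90)) = sqrt(5731 + 2*90*(1 + 90)) = sqrt(5731 + 2*90*91) = sqrt(5731 + 16380) = sqrt(22111)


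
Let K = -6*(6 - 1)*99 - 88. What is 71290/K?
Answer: -35645/1529 ≈ -23.313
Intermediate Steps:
K = -3058 (K = -6*5*99 - 88 = -30*99 - 88 = -2970 - 88 = -3058)
71290/K = 71290/(-3058) = 71290*(-1/3058) = -35645/1529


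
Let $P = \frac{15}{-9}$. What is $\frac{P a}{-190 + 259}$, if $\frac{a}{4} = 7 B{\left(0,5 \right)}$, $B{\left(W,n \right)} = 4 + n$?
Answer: $- \frac{140}{23} \approx -6.087$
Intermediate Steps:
$a = 252$ ($a = 4 \cdot 7 \left(4 + 5\right) = 4 \cdot 7 \cdot 9 = 4 \cdot 63 = 252$)
$P = - \frac{5}{3}$ ($P = 15 \left(- \frac{1}{9}\right) = - \frac{5}{3} \approx -1.6667$)
$\frac{P a}{-190 + 259} = \frac{\left(- \frac{5}{3}\right) 252}{-190 + 259} = \frac{1}{69} \left(-420\right) = - \frac{140}{23}$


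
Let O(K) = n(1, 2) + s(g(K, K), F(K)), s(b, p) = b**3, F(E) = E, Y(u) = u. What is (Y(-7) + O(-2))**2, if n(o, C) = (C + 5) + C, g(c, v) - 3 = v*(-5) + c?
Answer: 1776889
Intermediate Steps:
g(c, v) = 3 + c - 5*v (g(c, v) = 3 + (v*(-5) + c) = 3 + (-5*v + c) = 3 + (c - 5*v) = 3 + c - 5*v)
n(o, C) = 5 + 2*C (n(o, C) = (5 + C) + C = 5 + 2*C)
O(K) = 9 + (3 - 4*K)**3 (O(K) = (5 + 2*2) + (3 + K - 5*K)**3 = (5 + 4) + (3 - 4*K)**3 = 9 + (3 - 4*K)**3)
(Y(-7) + O(-2))**2 = (-7 + (9 + (3 - 4*(-2))**3))**2 = (-7 + (9 + (3 + 8)**3))**2 = (-7 + (9 + 11**3))**2 = (-7 + (9 + 1331))**2 = (-7 + 1340)**2 = 1333**2 = 1776889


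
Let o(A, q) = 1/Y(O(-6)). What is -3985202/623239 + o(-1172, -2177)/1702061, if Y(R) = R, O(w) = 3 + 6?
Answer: -61047511488659/9547117160211 ≈ -6.3943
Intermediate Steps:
O(w) = 9
o(A, q) = 1/9
-3985202/623239 + o(-1172, -2177)/1702061 = -3985202/623239 + (1/9)/1702061 = -3985202*1/623239 + (1/9)*(1/1702061) = -3985202/623239 + 1/15318549 = -61047511488659/9547117160211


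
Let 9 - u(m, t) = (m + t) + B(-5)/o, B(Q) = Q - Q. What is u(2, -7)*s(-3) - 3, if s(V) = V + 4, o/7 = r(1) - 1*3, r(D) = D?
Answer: 11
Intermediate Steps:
B(Q) = 0
o = -14 (o = 7*(1 - 1*3) = 7*(1 - 3) = 7*(-2) = -14)
s(V) = 4 + V
u(m, t) = 9 - m - t (u(m, t) = 9 - ((m + t) + 0/(-14)) = 9 - ((m + t) + 0*(-1/14)) = 9 - ((m + t) + 0) = 9 - (m + t) = 9 + (-m - t) = 9 - m - t)
u(2, -7)*s(-3) - 3 = (9 - 1*2 - 1*(-7))*(4 - 3) - 3 = (9 - 2 + 7)*1 - 3 = 14*1 - 3 = 14 - 3 = 11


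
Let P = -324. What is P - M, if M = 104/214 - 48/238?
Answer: -4129112/12733 ≈ -324.28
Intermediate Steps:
M = 3620/12733 (M = 104*(1/214) - 48*1/238 = 52/107 - 24/119 = 3620/12733 ≈ 0.28430)
P - M = -324 - 1*3620/12733 = -324 - 3620/12733 = -4129112/12733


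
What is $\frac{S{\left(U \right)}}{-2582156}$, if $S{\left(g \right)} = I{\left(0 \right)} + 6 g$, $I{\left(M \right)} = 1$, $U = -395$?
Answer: $\frac{2369}{2582156} \approx 0.00091745$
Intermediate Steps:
$S{\left(g \right)} = 1 + 6 g$
$\frac{S{\left(U \right)}}{-2582156} = \frac{1 + 6 \left(-395\right)}{-2582156} = \left(1 - 2370\right) \left(- \frac{1}{2582156}\right) = \left(-2369\right) \left(- \frac{1}{2582156}\right) = \frac{2369}{2582156}$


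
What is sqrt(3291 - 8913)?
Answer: I*sqrt(5622) ≈ 74.98*I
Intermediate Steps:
sqrt(3291 - 8913) = sqrt(-5622) = I*sqrt(5622)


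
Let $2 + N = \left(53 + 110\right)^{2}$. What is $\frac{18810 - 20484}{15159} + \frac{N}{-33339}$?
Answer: $- \frac{4930523}{5434257} \approx -0.9073$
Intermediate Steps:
$N = 26567$ ($N = -2 + \left(53 + 110\right)^{2} = -2 + 163^{2} = -2 + 26569 = 26567$)
$\frac{18810 - 20484}{15159} + \frac{N}{-33339} = \frac{18810 - 20484}{15159} + \frac{26567}{-33339} = \left(18810 - 20484\right) \frac{1}{15159} + 26567 \left(- \frac{1}{33339}\right) = \left(-1674\right) \frac{1}{15159} - \frac{26567}{33339} = - \frac{18}{163} - \frac{26567}{33339} = - \frac{4930523}{5434257}$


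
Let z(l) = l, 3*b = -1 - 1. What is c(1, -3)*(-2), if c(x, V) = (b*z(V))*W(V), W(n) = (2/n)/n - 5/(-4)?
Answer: -53/9 ≈ -5.8889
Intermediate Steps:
W(n) = 5/4 + 2/n² (W(n) = 2/n² - 5*(-¼) = 2/n² + 5/4 = 5/4 + 2/n²)
b = -⅔ (b = (-1 - 1)/3 = (⅓)*(-2) = -⅔ ≈ -0.66667)
c(x, V) = -2*V*(5/4 + 2/V²)/3 (c(x, V) = (-2*V/3)*(5/4 + 2/V²) = -2*V*(5/4 + 2/V²)/3)
c(1, -3)*(-2) = ((⅙)*(-8 - 5*(-3)²)/(-3))*(-2) = ((⅙)*(-⅓)*(-8 - 5*9))*(-2) = ((⅙)*(-⅓)*(-8 - 45))*(-2) = ((⅙)*(-⅓)*(-53))*(-2) = (53/18)*(-2) = -53/9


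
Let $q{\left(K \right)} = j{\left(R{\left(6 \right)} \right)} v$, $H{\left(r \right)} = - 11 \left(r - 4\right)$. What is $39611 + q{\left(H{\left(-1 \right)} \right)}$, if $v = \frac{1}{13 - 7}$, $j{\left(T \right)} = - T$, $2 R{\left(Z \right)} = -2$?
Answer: $\frac{237667}{6} \approx 39611.0$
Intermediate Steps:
$R{\left(Z \right)} = -1$ ($R{\left(Z \right)} = \frac{1}{2} \left(-2\right) = -1$)
$v = \frac{1}{6} \approx 0.16667$
$H{\left(r \right)} = 44 - 11 r$ ($H{\left(r \right)} = - 11 \left(-4 + r\right) = 44 - 11 r$)
$q{\left(K \right)} = \frac{1}{6}$ ($q{\left(K \right)} = \left(-1\right) \left(-1\right) \frac{1}{6} = 1 \cdot \frac{1}{6} = \frac{1}{6}$)
$39611 + q{\left(H{\left(-1 \right)} \right)} = 39611 + \frac{1}{6} = \frac{237667}{6}$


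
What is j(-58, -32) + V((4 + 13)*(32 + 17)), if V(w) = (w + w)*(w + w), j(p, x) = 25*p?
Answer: 2774106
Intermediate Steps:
V(w) = 4*w² (V(w) = (2*w)*(2*w) = 4*w²)
j(-58, -32) + V((4 + 13)*(32 + 17)) = 25*(-58) + 4*((4 + 13)*(32 + 17))² = -1450 + 4*(17*49)² = -1450 + 4*833² = -1450 + 4*693889 = -1450 + 2775556 = 2774106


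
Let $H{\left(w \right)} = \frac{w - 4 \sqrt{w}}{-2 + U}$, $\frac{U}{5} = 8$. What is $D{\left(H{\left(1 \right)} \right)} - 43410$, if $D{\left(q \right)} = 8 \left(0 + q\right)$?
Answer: $- \frac{824802}{19} \approx -43411.0$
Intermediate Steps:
$U = 40$ ($U = 5 \cdot 8 = 40$)
$H{\left(w \right)} = - \frac{2 \sqrt{w}}{19} + \frac{w}{38}$ ($H{\left(w \right)} = \frac{w - 4 \sqrt{w}}{-2 + 40} = \frac{w - 4 \sqrt{w}}{38} = \left(w - 4 \sqrt{w}\right) \frac{1}{38} = - \frac{2 \sqrt{w}}{19} + \frac{w}{38}$)
$D{\left(q \right)} = 8 q$
$D{\left(H{\left(1 \right)} \right)} - 43410 = 8 \left(- \frac{2 \sqrt{1}}{19} + \frac{1}{38} \cdot 1\right) - 43410 = 8 \left(\left(- \frac{2}{19}\right) 1 + \frac{1}{38}\right) - 43410 = 8 \left(- \frac{2}{19} + \frac{1}{38}\right) - 43410 = 8 \left(- \frac{3}{38}\right) - 43410 = - \frac{12}{19} - 43410 = - \frac{824802}{19}$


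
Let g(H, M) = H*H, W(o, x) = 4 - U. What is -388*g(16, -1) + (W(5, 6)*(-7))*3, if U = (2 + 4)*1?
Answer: -99286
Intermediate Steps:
U = 6 (U = 6*1 = 6)
W(o, x) = -2 (W(o, x) = 4 - 1*6 = 4 - 6 = -2)
g(H, M) = H**2
-388*g(16, -1) + (W(5, 6)*(-7))*3 = -388*16**2 - 2*(-7)*3 = -388*256 + 14*3 = -99328 + 42 = -99286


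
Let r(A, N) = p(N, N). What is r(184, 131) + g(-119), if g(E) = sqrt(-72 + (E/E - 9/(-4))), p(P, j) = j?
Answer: 131 + 5*I*sqrt(11)/2 ≈ 131.0 + 8.2916*I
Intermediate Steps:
r(A, N) = N
g(E) = 5*I*sqrt(11)/2 (g(E) = sqrt(-72 + (1 - 9*(-1/4))) = sqrt(-72 + (1 + 9/4)) = sqrt(-72 + 13/4) = sqrt(-275/4) = 5*I*sqrt(11)/2)
r(184, 131) + g(-119) = 131 + 5*I*sqrt(11)/2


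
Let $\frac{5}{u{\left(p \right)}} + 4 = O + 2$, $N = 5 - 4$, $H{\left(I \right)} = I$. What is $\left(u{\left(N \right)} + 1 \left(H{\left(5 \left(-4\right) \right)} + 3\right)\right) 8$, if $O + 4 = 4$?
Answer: $-156$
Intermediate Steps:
$N = 1$ ($N = 5 - 4 = 1$)
$O = 0$ ($O = -4 + 4 = 0$)
$u{\left(p \right)} = - \frac{5}{2}$ ($u{\left(p \right)} = \frac{5}{-4 + \left(0 + 2\right)} = \frac{5}{-4 + 2} = \frac{5}{-2} = 5 \left(- \frac{1}{2}\right) = - \frac{5}{2}$)
$\left(u{\left(N \right)} + 1 \left(H{\left(5 \left(-4\right) \right)} + 3\right)\right) 8 = \left(- \frac{5}{2} + 1 \left(5 \left(-4\right) + 3\right)\right) 8 = \left(- \frac{5}{2} + 1 \left(-20 + 3\right)\right) 8 = \left(- \frac{5}{2} + 1 \left(-17\right)\right) 8 = \left(- \frac{5}{2} - 17\right) 8 = \left(- \frac{39}{2}\right) 8 = -156$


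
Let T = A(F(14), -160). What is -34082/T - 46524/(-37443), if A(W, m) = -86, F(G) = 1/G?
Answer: 213355565/536683 ≈ 397.54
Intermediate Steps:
T = -86
-34082/T - 46524/(-37443) = -34082/(-86) - 46524/(-37443) = -34082*(-1/86) - 46524*(-1/37443) = 17041/43 + 15508/12481 = 213355565/536683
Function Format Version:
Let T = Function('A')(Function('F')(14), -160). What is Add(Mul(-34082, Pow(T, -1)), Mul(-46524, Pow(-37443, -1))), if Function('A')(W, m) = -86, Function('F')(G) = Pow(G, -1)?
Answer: Rational(213355565, 536683) ≈ 397.54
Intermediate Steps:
T = -86
Add(Mul(-34082, Pow(T, -1)), Mul(-46524, Pow(-37443, -1))) = Add(Mul(-34082, Pow(-86, -1)), Mul(-46524, Pow(-37443, -1))) = Add(Mul(-34082, Rational(-1, 86)), Mul(-46524, Rational(-1, 37443))) = Add(Rational(17041, 43), Rational(15508, 12481)) = Rational(213355565, 536683)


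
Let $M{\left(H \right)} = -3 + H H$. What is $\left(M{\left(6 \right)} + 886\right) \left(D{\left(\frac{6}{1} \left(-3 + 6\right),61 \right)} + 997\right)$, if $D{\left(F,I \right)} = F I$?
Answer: $1925305$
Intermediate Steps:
$M{\left(H \right)} = -3 + H^{2}$
$\left(M{\left(6 \right)} + 886\right) \left(D{\left(\frac{6}{1} \left(-3 + 6\right),61 \right)} + 997\right) = \left(\left(-3 + 6^{2}\right) + 886\right) \left(\frac{6}{1} \left(-3 + 6\right) 61 + 997\right) = \left(\left(-3 + 36\right) + 886\right) \left(6 \cdot 1 \cdot 3 \cdot 61 + 997\right) = \left(33 + 886\right) \left(6 \cdot 3 \cdot 61 + 997\right) = 919 \left(18 \cdot 61 + 997\right) = 919 \left(1098 + 997\right) = 919 \cdot 2095 = 1925305$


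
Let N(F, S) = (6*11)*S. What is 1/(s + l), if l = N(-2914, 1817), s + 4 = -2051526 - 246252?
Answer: -1/2177860 ≈ -4.5917e-7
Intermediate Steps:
s = -2297782 (s = -4 + (-2051526 - 246252) = -4 - 2297778 = -2297782)
N(F, S) = 66*S
l = 119922 (l = 66*1817 = 119922)
1/(s + l) = 1/(-2297782 + 119922) = 1/(-2177860) = -1/2177860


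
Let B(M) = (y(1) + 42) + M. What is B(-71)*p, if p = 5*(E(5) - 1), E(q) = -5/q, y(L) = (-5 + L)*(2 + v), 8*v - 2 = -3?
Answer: 365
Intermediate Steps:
v = -1/8 (v = 1/4 + (1/8)*(-3) = 1/4 - 3/8 = -1/8 ≈ -0.12500)
y(L) = -75/8 + 15*L/8 (y(L) = (-5 + L)*(2 - 1/8) = (-5 + L)*(15/8) = -75/8 + 15*L/8)
B(M) = 69/2 + M (B(M) = ((-75/8 + (15/8)*1) + 42) + M = ((-75/8 + 15/8) + 42) + M = (-15/2 + 42) + M = 69/2 + M)
p = -10 (p = 5*(-5/5 - 1) = 5*(-5*1/5 - 1) = 5*(-1 - 1) = 5*(-2) = -10)
B(-71)*p = (69/2 - 71)*(-10) = -73/2*(-10) = 365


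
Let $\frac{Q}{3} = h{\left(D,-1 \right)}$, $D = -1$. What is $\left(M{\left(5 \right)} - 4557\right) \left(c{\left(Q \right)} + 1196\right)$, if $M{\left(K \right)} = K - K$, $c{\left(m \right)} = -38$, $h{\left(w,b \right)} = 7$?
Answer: $-5277006$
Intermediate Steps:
$Q = 21$ ($Q = 3 \cdot 7 = 21$)
$M{\left(K \right)} = 0$
$\left(M{\left(5 \right)} - 4557\right) \left(c{\left(Q \right)} + 1196\right) = \left(0 - 4557\right) \left(-38 + 1196\right) = \left(-4557\right) 1158 = -5277006$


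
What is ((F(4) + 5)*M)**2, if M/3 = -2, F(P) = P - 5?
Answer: 576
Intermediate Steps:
F(P) = -5 + P
M = -6 (M = 3*(-2) = -6)
((F(4) + 5)*M)**2 = (((-5 + 4) + 5)*(-6))**2 = ((-1 + 5)*(-6))**2 = (4*(-6))**2 = (-24)**2 = 576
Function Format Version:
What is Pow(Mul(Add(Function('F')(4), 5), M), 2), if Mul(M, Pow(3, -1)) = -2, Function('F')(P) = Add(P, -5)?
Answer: 576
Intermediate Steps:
Function('F')(P) = Add(-5, P)
M = -6 (M = Mul(3, -2) = -6)
Pow(Mul(Add(Function('F')(4), 5), M), 2) = Pow(Mul(Add(Add(-5, 4), 5), -6), 2) = Pow(Mul(Add(-1, 5), -6), 2) = Pow(Mul(4, -6), 2) = Pow(-24, 2) = 576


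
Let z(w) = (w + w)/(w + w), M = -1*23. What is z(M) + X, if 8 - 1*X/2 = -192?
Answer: 401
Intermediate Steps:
X = 400 (X = 16 - 2*(-192) = 16 + 384 = 400)
M = -23
z(w) = 1 (z(w) = (2*w)/((2*w)) = (2*w)*(1/(2*w)) = 1)
z(M) + X = 1 + 400 = 401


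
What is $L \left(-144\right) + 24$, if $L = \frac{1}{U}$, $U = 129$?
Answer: $\frac{984}{43} \approx 22.884$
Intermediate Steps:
$L = \frac{1}{129} \approx 0.0077519$
$L \left(-144\right) + 24 = \frac{1}{129} \left(-144\right) + 24 = - \frac{48}{43} + 24 = \frac{984}{43}$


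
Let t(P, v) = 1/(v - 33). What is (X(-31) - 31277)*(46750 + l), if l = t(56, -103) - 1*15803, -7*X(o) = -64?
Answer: -54188184125/56 ≈ -9.6765e+8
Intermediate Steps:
t(P, v) = 1/(-33 + v)
X(o) = 64/7 (X(o) = -1/7*(-64) = 64/7)
l = -2149209/136 (l = 1/(-33 - 103) - 1*15803 = 1/(-136) - 15803 = -1/136 - 15803 = -2149209/136 ≈ -15803.)
(X(-31) - 31277)*(46750 + l) = (64/7 - 31277)*(46750 - 2149209/136) = -218875/7*4208791/136 = -54188184125/56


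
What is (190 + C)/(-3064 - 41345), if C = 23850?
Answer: -24040/44409 ≈ -0.54133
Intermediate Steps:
(190 + C)/(-3064 - 41345) = (190 + 23850)/(-3064 - 41345) = 24040/(-44409) = 24040*(-1/44409) = -24040/44409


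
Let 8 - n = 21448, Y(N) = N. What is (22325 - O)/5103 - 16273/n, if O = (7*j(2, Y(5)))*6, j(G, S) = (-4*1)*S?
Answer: 579698719/109408320 ≈ 5.2985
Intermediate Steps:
n = -21440 (n = 8 - 1*21448 = 8 - 21448 = -21440)
j(G, S) = -4*S
O = -840 (O = (7*(-4*5))*6 = (7*(-20))*6 = -140*6 = -840)
(22325 - O)/5103 - 16273/n = (22325 - 1*(-840))/5103 - 16273/(-21440) = (22325 + 840)*(1/5103) - 16273*(-1/21440) = 23165*(1/5103) + 16273/21440 = 23165/5103 + 16273/21440 = 579698719/109408320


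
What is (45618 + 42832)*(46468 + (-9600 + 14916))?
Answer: 4580294800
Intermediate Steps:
(45618 + 42832)*(46468 + (-9600 + 14916)) = 88450*(46468 + 5316) = 88450*51784 = 4580294800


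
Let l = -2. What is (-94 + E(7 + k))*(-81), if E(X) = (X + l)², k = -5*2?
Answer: 5589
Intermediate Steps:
k = -10
E(X) = (-2 + X)² (E(X) = (X - 2)² = (-2 + X)²)
(-94 + E(7 + k))*(-81) = (-94 + (-2 + (7 - 10))²)*(-81) = (-94 + (-2 - 3)²)*(-81) = (-94 + (-5)²)*(-81) = (-94 + 25)*(-81) = -69*(-81) = 5589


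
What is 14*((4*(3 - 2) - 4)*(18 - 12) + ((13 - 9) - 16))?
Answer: -168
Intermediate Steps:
14*((4*(3 - 2) - 4)*(18 - 12) + ((13 - 9) - 16)) = 14*((4*1 - 4)*6 + (4 - 16)) = 14*((4 - 4)*6 - 12) = 14*(0*6 - 12) = 14*(0 - 12) = 14*(-12) = -168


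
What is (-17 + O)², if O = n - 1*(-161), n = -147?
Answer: 9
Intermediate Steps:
O = 14 (O = -147 - 1*(-161) = -147 + 161 = 14)
(-17 + O)² = (-17 + 14)² = (-3)² = 9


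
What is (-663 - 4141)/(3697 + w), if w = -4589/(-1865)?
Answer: -4479730/3449747 ≈ -1.2986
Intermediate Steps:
w = 4589/1865 (w = -4589*(-1/1865) = 4589/1865 ≈ 2.4606)
(-663 - 4141)/(3697 + w) = (-663 - 4141)/(3697 + 4589/1865) = -4804/6899494/1865 = -4804*1865/6899494 = -4479730/3449747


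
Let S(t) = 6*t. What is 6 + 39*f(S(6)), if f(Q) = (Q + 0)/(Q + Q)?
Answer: 51/2 ≈ 25.500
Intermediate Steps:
f(Q) = ½ (f(Q) = Q/((2*Q)) = Q*(1/(2*Q)) = ½)
6 + 39*f(S(6)) = 6 + 39*(½) = 6 + 39/2 = 51/2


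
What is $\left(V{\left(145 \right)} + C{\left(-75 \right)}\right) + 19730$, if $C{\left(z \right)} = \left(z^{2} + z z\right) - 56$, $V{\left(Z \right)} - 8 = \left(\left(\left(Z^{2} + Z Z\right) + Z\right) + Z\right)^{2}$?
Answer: $1792706532$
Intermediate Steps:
$V{\left(Z \right)} = 8 + \left(2 Z + 2 Z^{2}\right)^{2}$ ($V{\left(Z \right)} = 8 + \left(\left(\left(Z^{2} + Z Z\right) + Z\right) + Z\right)^{2} = 8 + \left(\left(\left(Z^{2} + Z^{2}\right) + Z\right) + Z\right)^{2} = 8 + \left(\left(2 Z^{2} + Z\right) + Z\right)^{2} = 8 + \left(\left(Z + 2 Z^{2}\right) + Z\right)^{2} = 8 + \left(2 Z + 2 Z^{2}\right)^{2}$)
$C{\left(z \right)} = -56 + 2 z^{2}$ ($C{\left(z \right)} = \left(z^{2} + z^{2}\right) - 56 = 2 z^{2} - 56 = -56 + 2 z^{2}$)
$\left(V{\left(145 \right)} + C{\left(-75 \right)}\right) + 19730 = \left(\left(8 + 4 \cdot 145^{2} \left(1 + 145\right)^{2}\right) - \left(56 - 2 \left(-75\right)^{2}\right)\right) + 19730 = \left(\left(8 + 4 \cdot 21025 \cdot 146^{2}\right) + \left(-56 + 2 \cdot 5625\right)\right) + 19730 = \left(\left(8 + 4 \cdot 21025 \cdot 21316\right) + \left(-56 + 11250\right)\right) + 19730 = \left(\left(8 + 1792675600\right) + 11194\right) + 19730 = \left(1792675608 + 11194\right) + 19730 = 1792686802 + 19730 = 1792706532$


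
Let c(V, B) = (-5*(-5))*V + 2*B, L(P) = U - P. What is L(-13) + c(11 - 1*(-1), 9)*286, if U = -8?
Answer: 90953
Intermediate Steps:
L(P) = -8 - P
c(V, B) = 2*B + 25*V (c(V, B) = 25*V + 2*B = 2*B + 25*V)
L(-13) + c(11 - 1*(-1), 9)*286 = (-8 - 1*(-13)) + (2*9 + 25*(11 - 1*(-1)))*286 = (-8 + 13) + (18 + 25*(11 + 1))*286 = 5 + (18 + 25*12)*286 = 5 + (18 + 300)*286 = 5 + 318*286 = 5 + 90948 = 90953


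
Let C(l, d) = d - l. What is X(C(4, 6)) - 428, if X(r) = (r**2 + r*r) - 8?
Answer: -428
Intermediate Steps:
X(r) = -8 + 2*r**2 (X(r) = (r**2 + r**2) - 8 = 2*r**2 - 8 = -8 + 2*r**2)
X(C(4, 6)) - 428 = (-8 + 2*(6 - 1*4)**2) - 428 = (-8 + 2*(6 - 4)**2) - 428 = (-8 + 2*2**2) - 428 = (-8 + 2*4) - 428 = (-8 + 8) - 428 = 0 - 428 = -428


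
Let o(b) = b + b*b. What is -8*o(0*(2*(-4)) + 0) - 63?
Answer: -63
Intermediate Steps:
o(b) = b + b**2
-8*o(0*(2*(-4)) + 0) - 63 = -8*(0*(2*(-4)) + 0)*(1 + (0*(2*(-4)) + 0)) - 63 = -8*(0*(-8) + 0)*(1 + (0*(-8) + 0)) - 63 = -8*(0 + 0)*(1 + (0 + 0)) - 63 = -0*(1 + 0) - 63 = -0 - 63 = -8*0 - 63 = 0 - 63 = -63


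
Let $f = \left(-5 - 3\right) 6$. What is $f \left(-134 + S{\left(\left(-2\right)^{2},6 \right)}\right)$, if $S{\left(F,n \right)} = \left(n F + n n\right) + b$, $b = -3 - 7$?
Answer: $4032$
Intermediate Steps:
$b = -10$ ($b = -3 - 7 = -10$)
$f = -48$ ($f = \left(-8\right) 6 = -48$)
$S{\left(F,n \right)} = -10 + n^{2} + F n$ ($S{\left(F,n \right)} = \left(n F + n n\right) - 10 = \left(F n + n^{2}\right) - 10 = \left(n^{2} + F n\right) - 10 = -10 + n^{2} + F n$)
$f \left(-134 + S{\left(\left(-2\right)^{2},6 \right)}\right) = - 48 \left(-134 + \left(-10 + 6^{2} + \left(-2\right)^{2} \cdot 6\right)\right) = - 48 \left(-134 + \left(-10 + 36 + 4 \cdot 6\right)\right) = - 48 \left(-134 + \left(-10 + 36 + 24\right)\right) = - 48 \left(-134 + 50\right) = \left(-48\right) \left(-84\right) = 4032$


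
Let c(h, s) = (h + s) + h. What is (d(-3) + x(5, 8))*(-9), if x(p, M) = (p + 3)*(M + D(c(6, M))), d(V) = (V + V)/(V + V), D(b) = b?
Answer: -2025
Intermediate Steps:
c(h, s) = s + 2*h
d(V) = 1 (d(V) = (2*V)/((2*V)) = (2*V)*(1/(2*V)) = 1)
x(p, M) = (3 + p)*(12 + 2*M) (x(p, M) = (p + 3)*(M + (M + 2*6)) = (3 + p)*(M + (M + 12)) = (3 + p)*(M + (12 + M)) = (3 + p)*(12 + 2*M))
(d(-3) + x(5, 8))*(-9) = (1 + (36 + 6*8 + 8*5 + 5*(12 + 8)))*(-9) = (1 + (36 + 48 + 40 + 5*20))*(-9) = (1 + (36 + 48 + 40 + 100))*(-9) = (1 + 224)*(-9) = 225*(-9) = -2025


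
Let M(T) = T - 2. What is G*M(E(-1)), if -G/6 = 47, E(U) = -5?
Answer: 1974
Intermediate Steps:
G = -282 (G = -6*47 = -282)
M(T) = -2 + T
G*M(E(-1)) = -282*(-2 - 5) = -282*(-7) = 1974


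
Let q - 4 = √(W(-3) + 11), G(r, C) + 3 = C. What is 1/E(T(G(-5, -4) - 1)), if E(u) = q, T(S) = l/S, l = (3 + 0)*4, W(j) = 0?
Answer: ⅘ - √11/5 ≈ 0.13668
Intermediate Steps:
G(r, C) = -3 + C
l = 12 (l = 3*4 = 12)
T(S) = 12/S
q = 4 + √11 (q = 4 + √(0 + 11) = 4 + √11 ≈ 7.3166)
E(u) = 4 + √11
1/E(T(G(-5, -4) - 1)) = 1/(4 + √11)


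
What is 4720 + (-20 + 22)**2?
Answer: 4724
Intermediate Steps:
4720 + (-20 + 22)**2 = 4720 + 2**2 = 4720 + 4 = 4724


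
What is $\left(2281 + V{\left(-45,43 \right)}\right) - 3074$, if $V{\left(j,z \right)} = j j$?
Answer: $1232$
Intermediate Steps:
$V{\left(j,z \right)} = j^{2}$
$\left(2281 + V{\left(-45,43 \right)}\right) - 3074 = \left(2281 + \left(-45\right)^{2}\right) - 3074 = \left(2281 + 2025\right) - 3074 = 4306 - 3074 = 1232$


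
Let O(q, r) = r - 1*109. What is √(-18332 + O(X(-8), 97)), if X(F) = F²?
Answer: 2*I*√4586 ≈ 135.44*I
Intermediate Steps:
O(q, r) = -109 + r (O(q, r) = r - 109 = -109 + r)
√(-18332 + O(X(-8), 97)) = √(-18332 + (-109 + 97)) = √(-18332 - 12) = √(-18344) = 2*I*√4586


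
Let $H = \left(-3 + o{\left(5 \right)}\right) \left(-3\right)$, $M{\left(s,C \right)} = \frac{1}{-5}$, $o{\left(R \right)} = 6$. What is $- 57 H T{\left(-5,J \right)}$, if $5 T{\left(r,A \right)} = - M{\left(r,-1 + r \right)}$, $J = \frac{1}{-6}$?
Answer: $\frac{513}{25} \approx 20.52$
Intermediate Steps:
$M{\left(s,C \right)} = - \frac{1}{5}$
$J = - \frac{1}{6} \approx -0.16667$
$T{\left(r,A \right)} = \frac{1}{25}$ ($T{\left(r,A \right)} = \frac{\left(-1\right) \left(- \frac{1}{5}\right)}{5} = \frac{1}{5} \cdot \frac{1}{5} = \frac{1}{25}$)
$H = -9$ ($H = \left(-3 + 6\right) \left(-3\right) = 3 \left(-3\right) = -9$)
$- 57 H T{\left(-5,J \right)} = \left(-57\right) \left(-9\right) \frac{1}{25} = 513 \cdot \frac{1}{25} = \frac{513}{25}$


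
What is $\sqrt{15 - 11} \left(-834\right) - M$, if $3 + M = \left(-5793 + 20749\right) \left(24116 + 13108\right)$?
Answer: $-556723809$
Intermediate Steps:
$M = 556722141$ ($M = -3 + \left(-5793 + 20749\right) \left(24116 + 13108\right) = -3 + 14956 \cdot 37224 = -3 + 556722144 = 556722141$)
$\sqrt{15 - 11} \left(-834\right) - M = \sqrt{15 - 11} \left(-834\right) - 556722141 = \sqrt{4} \left(-834\right) - 556722141 = 2 \left(-834\right) - 556722141 = -1668 - 556722141 = -556723809$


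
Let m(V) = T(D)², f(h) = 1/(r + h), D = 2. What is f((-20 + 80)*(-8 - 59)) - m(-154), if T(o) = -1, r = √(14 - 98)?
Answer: -1347042/1346707 - I*√21/8080242 ≈ -1.0002 - 5.6713e-7*I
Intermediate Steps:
r = 2*I*√21 (r = √(-84) = 2*I*√21 ≈ 9.1651*I)
f(h) = 1/(h + 2*I*√21) (f(h) = 1/(2*I*√21 + h) = 1/(h + 2*I*√21))
m(V) = 1 (m(V) = (-1)² = 1)
f((-20 + 80)*(-8 - 59)) - m(-154) = 1/((-20 + 80)*(-8 - 59) + 2*I*√21) - 1*1 = 1/(60*(-67) + 2*I*√21) - 1 = 1/(-4020 + 2*I*√21) - 1 = -1 + 1/(-4020 + 2*I*√21)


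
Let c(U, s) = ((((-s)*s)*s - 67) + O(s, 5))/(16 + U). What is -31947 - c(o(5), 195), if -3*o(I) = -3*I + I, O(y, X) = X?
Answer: 20391885/58 ≈ 3.5158e+5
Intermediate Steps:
o(I) = 2*I/3 (o(I) = -(-3*I + I)/3 = -(-2)*I/3 = 2*I/3)
c(U, s) = (-62 - s³)/(16 + U) (c(U, s) = ((((-s)*s)*s - 67) + 5)/(16 + U) = (((-s²)*s - 67) + 5)/(16 + U) = ((-s³ - 67) + 5)/(16 + U) = ((-67 - s³) + 5)/(16 + U) = (-62 - s³)/(16 + U))
-31947 - c(o(5), 195) = -31947 - (-62 - 1*195³)/(16 + (⅔)*5) = -31947 - (-62 - 1*7414875)/(16 + 10/3) = -31947 - (-62 - 7414875)/58/3 = -31947 - 3*(-7414937)/58 = -31947 - 1*(-22244811/58) = -31947 + 22244811/58 = 20391885/58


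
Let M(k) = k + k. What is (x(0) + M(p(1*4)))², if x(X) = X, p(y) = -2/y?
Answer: 1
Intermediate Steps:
M(k) = 2*k
(x(0) + M(p(1*4)))² = (0 + 2*(-2/(1*4)))² = (0 + 2*(-2/4))² = (0 + 2*(-2*¼))² = (0 + 2*(-½))² = (0 - 1)² = (-1)² = 1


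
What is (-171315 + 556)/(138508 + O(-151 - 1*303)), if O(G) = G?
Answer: -170759/138054 ≈ -1.2369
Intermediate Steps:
(-171315 + 556)/(138508 + O(-151 - 1*303)) = (-171315 + 556)/(138508 + (-151 - 1*303)) = -170759/(138508 + (-151 - 303)) = -170759/(138508 - 454) = -170759/138054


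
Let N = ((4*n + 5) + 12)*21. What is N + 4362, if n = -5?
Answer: 4299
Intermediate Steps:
N = -63 (N = ((4*(-5) + 5) + 12)*21 = ((-20 + 5) + 12)*21 = (-15 + 12)*21 = -3*21 = -63)
N + 4362 = -63 + 4362 = 4299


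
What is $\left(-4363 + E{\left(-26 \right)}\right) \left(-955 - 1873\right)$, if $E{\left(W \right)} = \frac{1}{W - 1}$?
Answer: $\frac{333144056}{27} \approx 1.2339 \cdot 10^{7}$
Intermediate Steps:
$E{\left(W \right)} = \frac{1}{-1 + W}$
$\left(-4363 + E{\left(-26 \right)}\right) \left(-955 - 1873\right) = \left(-4363 + \frac{1}{-1 - 26}\right) \left(-955 - 1873\right) = \left(-4363 + \frac{1}{-27}\right) \left(-2828\right) = \left(-4363 - \frac{1}{27}\right) \left(-2828\right) = \left(- \frac{117802}{27}\right) \left(-2828\right) = \frac{333144056}{27}$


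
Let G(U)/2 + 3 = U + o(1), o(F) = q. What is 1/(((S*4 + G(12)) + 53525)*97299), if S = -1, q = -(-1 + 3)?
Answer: 1/5208901965 ≈ 1.9198e-10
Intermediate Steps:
q = -2 (q = -1*2 = -2)
o(F) = -2
G(U) = -10 + 2*U (G(U) = -6 + 2*(U - 2) = -6 + 2*(-2 + U) = -6 + (-4 + 2*U) = -10 + 2*U)
1/(((S*4 + G(12)) + 53525)*97299) = 1/(((-1*4 + (-10 + 2*12)) + 53525)*97299) = (1/97299)/((-4 + (-10 + 24)) + 53525) = (1/97299)/((-4 + 14) + 53525) = (1/97299)/(10 + 53525) = (1/97299)/53535 = (1/53535)*(1/97299) = 1/5208901965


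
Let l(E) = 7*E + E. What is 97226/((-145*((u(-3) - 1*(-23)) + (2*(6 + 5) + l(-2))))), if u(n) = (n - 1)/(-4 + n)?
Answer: -680582/30015 ≈ -22.675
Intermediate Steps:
u(n) = (-1 + n)/(-4 + n)
l(E) = 8*E
97226/((-145*((u(-3) - 1*(-23)) + (2*(6 + 5) + l(-2))))) = 97226/((-145*(((-1 - 3)/(-4 - 3) - 1*(-23)) + (2*(6 + 5) + 8*(-2))))) = 97226/((-145*((-4/(-7) + 23) + (2*11 - 16)))) = 97226/((-145*((-1/7*(-4) + 23) + (22 - 16)))) = 97226/((-145*((4/7 + 23) + 6))) = 97226/((-145*(165/7 + 6))) = 97226/((-145*207/7)) = 97226/(-30015/7) = 97226*(-7/30015) = -680582/30015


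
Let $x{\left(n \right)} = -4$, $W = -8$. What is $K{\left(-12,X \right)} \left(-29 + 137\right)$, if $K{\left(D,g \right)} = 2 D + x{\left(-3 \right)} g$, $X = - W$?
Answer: $-6048$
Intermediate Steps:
$X = 8$ ($X = \left(-1\right) \left(-8\right) = 8$)
$K{\left(D,g \right)} = - 4 g + 2 D$ ($K{\left(D,g \right)} = 2 D - 4 g = - 4 g + 2 D$)
$K{\left(-12,X \right)} \left(-29 + 137\right) = \left(\left(-4\right) 8 + 2 \left(-12\right)\right) \left(-29 + 137\right) = \left(-32 - 24\right) 108 = \left(-56\right) 108 = -6048$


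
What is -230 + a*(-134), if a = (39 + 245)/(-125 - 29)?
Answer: 1318/77 ≈ 17.117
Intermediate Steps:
a = -142/77 (a = 284/(-154) = 284*(-1/154) = -142/77 ≈ -1.8442)
-230 + a*(-134) = -230 - 142/77*(-134) = -230 + 19028/77 = 1318/77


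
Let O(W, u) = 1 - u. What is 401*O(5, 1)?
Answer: 0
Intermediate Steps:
401*O(5, 1) = 401*(1 - 1*1) = 401*(1 - 1) = 401*0 = 0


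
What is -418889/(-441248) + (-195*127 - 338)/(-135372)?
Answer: 16945622563/14933156064 ≈ 1.1348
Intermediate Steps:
-418889/(-441248) + (-195*127 - 338)/(-135372) = -418889*(-1/441248) + (-24765 - 338)*(-1/135372) = 418889/441248 - 25103*(-1/135372) = 418889/441248 + 25103/135372 = 16945622563/14933156064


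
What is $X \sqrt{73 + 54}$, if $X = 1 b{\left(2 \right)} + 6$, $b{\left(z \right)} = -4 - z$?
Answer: $0$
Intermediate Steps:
$X = 0$ ($X = 1 \left(-4 - 2\right) + 6 = 1 \left(-6\right) + 6 = -6 + 6 = 0$)
$X \sqrt{73 + 54} = 0 \sqrt{73 + 54} = 0 \sqrt{127} = 0$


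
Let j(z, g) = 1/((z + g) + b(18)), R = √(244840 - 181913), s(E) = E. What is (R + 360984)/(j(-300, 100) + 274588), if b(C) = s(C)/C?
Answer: 23945272/18214337 + 199*√62927/54643011 ≈ 1.3156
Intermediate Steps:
R = √62927 ≈ 250.85
b(C) = 1 (b(C) = C/C = 1)
j(z, g) = 1/(1 + g + z) (j(z, g) = 1/((z + g) + 1) = 1/((g + z) + 1) = 1/(1 + g + z))
(R + 360984)/(j(-300, 100) + 274588) = (√62927 + 360984)/(1/(1 + 100 - 300) + 274588) = (360984 + √62927)/(1/(-199) + 274588) = (360984 + √62927)/(-1/199 + 274588) = (360984 + √62927)/(54643011/199) = (360984 + √62927)*(199/54643011) = 23945272/18214337 + 199*√62927/54643011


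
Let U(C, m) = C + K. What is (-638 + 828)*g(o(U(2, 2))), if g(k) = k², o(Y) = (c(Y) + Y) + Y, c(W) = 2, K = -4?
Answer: 760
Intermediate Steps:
U(C, m) = -4 + C (U(C, m) = C - 4 = -4 + C)
o(Y) = 2 + 2*Y (o(Y) = (2 + Y) + Y = 2 + 2*Y)
(-638 + 828)*g(o(U(2, 2))) = (-638 + 828)*(2 + 2*(-4 + 2))² = 190*(2 + 2*(-2))² = 190*(2 - 4)² = 190*(-2)² = 190*4 = 760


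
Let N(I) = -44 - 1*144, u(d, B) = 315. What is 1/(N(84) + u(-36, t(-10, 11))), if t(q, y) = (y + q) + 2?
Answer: 1/127 ≈ 0.0078740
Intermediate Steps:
t(q, y) = 2 + q + y (t(q, y) = (q + y) + 2 = 2 + q + y)
N(I) = -188 (N(I) = -44 - 144 = -188)
1/(N(84) + u(-36, t(-10, 11))) = 1/(-188 + 315) = 1/127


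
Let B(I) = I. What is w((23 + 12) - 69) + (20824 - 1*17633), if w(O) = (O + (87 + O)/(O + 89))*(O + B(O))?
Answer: 299061/55 ≈ 5437.5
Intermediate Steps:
w(O) = 2*O*(O + (87 + O)/(89 + O)) (w(O) = (O + (87 + O)/(O + 89))*(O + O) = (O + (87 + O)/(89 + O))*(2*O) = 2*O*(O + (87 + O)/(89 + O)))
w((23 + 12) - 69) + (20824 - 1*17633) = 2*((23 + 12) - 69)*(87 + ((23 + 12) - 69)² + 90*((23 + 12) - 69))/(89 + ((23 + 12) - 69)) + (20824 - 1*17633) = 2*(35 - 69)*(87 + (35 - 69)² + 90*(35 - 69))/(89 + (35 - 69)) + (20824 - 17633) = 2*(-34)*(87 + (-34)² + 90*(-34))/(89 - 34) + 3191 = 2*(-34)*(87 + 1156 - 3060)/55 + 3191 = 2*(-34)*(1/55)*(-1817) + 3191 = 123556/55 + 3191 = 299061/55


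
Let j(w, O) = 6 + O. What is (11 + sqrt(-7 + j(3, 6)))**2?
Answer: (11 + sqrt(5))**2 ≈ 175.19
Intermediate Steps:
(11 + sqrt(-7 + j(3, 6)))**2 = (11 + sqrt(-7 + (6 + 6)))**2 = (11 + sqrt(-7 + 12))**2 = (11 + sqrt(5))**2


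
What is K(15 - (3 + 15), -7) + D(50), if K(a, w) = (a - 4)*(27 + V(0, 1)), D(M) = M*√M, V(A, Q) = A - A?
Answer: -189 + 250*√2 ≈ 164.55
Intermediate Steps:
V(A, Q) = 0
D(M) = M^(3/2)
K(a, w) = -108 + 27*a (K(a, w) = (a - 4)*(27 + 0) = (-4 + a)*27 = -108 + 27*a)
K(15 - (3 + 15), -7) + D(50) = (-108 + 27*(15 - (3 + 15))) + 50^(3/2) = (-108 + 27*(15 - 1*18)) + 250*√2 = (-108 + 27*(15 - 18)) + 250*√2 = (-108 + 27*(-3)) + 250*√2 = (-108 - 81) + 250*√2 = -189 + 250*√2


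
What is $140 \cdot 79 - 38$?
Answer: $11022$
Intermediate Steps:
$140 \cdot 79 - 38 = 11060 - 38 = 11022$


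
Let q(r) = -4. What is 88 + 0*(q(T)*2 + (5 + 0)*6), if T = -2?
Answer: 88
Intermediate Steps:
88 + 0*(q(T)*2 + (5 + 0)*6) = 88 + 0*(-4*2 + (5 + 0)*6) = 88 + 0*(-8 + 5*6) = 88 + 0*(-8 + 30) = 88 + 0*22 = 88 + 0 = 88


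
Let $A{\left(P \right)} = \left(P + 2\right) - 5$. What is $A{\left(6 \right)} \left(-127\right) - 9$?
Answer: $-390$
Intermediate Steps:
$A{\left(P \right)} = -3 + P$ ($A{\left(P \right)} = \left(2 + P\right) - 5 = -3 + P$)
$A{\left(6 \right)} \left(-127\right) - 9 = \left(-3 + 6\right) \left(-127\right) - 9 = 3 \left(-127\right) - 9 = -381 - 9 = -390$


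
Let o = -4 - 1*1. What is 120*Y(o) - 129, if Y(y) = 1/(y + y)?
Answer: -141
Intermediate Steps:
o = -5 (o = -4 - 1 = -5)
Y(y) = 1/(2*y)
120*Y(o) - 129 = 120*((½)/(-5)) - 129 = 120*((½)*(-⅕)) - 129 = 120*(-⅒) - 129 = -12 - 129 = -141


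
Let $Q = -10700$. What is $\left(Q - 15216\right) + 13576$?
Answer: $-12340$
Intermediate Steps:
$\left(Q - 15216\right) + 13576 = \left(-10700 - 15216\right) + 13576 = -25916 + 13576 = -12340$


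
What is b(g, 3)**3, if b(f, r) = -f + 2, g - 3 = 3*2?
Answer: -343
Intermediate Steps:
g = 9 (g = 3 + 3*2 = 3 + 6 = 9)
b(f, r) = 2 - f
b(g, 3)**3 = (2 - 1*9)**3 = (2 - 9)**3 = (-7)**3 = -343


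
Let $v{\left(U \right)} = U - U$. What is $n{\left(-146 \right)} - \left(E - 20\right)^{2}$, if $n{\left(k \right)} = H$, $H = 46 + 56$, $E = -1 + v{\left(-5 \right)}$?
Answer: $-339$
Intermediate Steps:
$v{\left(U \right)} = 0$
$E = -1$ ($E = -1 + 0 = -1$)
$H = 102$
$n{\left(k \right)} = 102$
$n{\left(-146 \right)} - \left(E - 20\right)^{2} = 102 - \left(-1 - 20\right)^{2} = 102 - \left(-21\right)^{2} = 102 - 441 = -339$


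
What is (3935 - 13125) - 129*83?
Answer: -19897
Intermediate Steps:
(3935 - 13125) - 129*83 = -9190 - 10707 = -19897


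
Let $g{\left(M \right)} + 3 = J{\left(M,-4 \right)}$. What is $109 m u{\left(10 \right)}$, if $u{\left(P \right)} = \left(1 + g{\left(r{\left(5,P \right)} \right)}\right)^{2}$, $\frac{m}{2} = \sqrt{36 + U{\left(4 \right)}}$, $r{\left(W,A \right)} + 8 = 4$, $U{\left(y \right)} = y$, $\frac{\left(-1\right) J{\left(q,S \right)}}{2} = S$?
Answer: $15696 \sqrt{10} \approx 49635.0$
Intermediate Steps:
$J{\left(q,S \right)} = - 2 S$
$r{\left(W,A \right)} = -4$ ($r{\left(W,A \right)} = -8 + 4 = -4$)
$g{\left(M \right)} = 5$ ($g{\left(M \right)} = -3 - -8 = -3 + 8 = 5$)
$m = 4 \sqrt{10}$ ($m = 2 \sqrt{36 + 4} = 2 \sqrt{40} = 2 \cdot 2 \sqrt{10} = 4 \sqrt{10} \approx 12.649$)
$u{\left(P \right)} = 36$ ($u{\left(P \right)} = \left(1 + 5\right)^{2} = 6^{2} = 36$)
$109 m u{\left(10 \right)} = 109 \cdot 4 \sqrt{10} \cdot 36 = 436 \sqrt{10} \cdot 36 = 15696 \sqrt{10}$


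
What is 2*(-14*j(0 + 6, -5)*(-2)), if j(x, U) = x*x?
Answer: 2016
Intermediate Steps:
j(x, U) = x²
2*(-14*j(0 + 6, -5)*(-2)) = 2*(-14*(0 + 6)²*(-2)) = 2*(-14*6²*(-2)) = 2*(-14*36*(-2)) = 2*(-504*(-2)) = 2*1008 = 2016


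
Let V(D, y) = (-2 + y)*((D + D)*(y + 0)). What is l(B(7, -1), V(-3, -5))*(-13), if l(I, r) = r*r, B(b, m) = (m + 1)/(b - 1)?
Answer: -573300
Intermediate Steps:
B(b, m) = (1 + m)/(-1 + b)
V(D, y) = 2*D*y*(-2 + y) (V(D, y) = (-2 + y)*((2*D)*y) = (-2 + y)*(2*D*y) = 2*D*y*(-2 + y))
l(I, r) = r**2
l(B(7, -1), V(-3, -5))*(-13) = (2*(-3)*(-5)*(-2 - 5))**2*(-13) = (2*(-3)*(-5)*(-7))**2*(-13) = (-210)**2*(-13) = 44100*(-13) = -573300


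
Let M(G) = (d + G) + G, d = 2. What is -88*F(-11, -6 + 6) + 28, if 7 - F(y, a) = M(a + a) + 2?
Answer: -236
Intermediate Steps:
M(G) = 2 + 2*G (M(G) = (2 + G) + G = 2 + 2*G)
F(y, a) = 3 - 4*a (F(y, a) = 7 - ((2 + 2*(a + a)) + 2) = 7 - ((2 + 2*(2*a)) + 2) = 7 - ((2 + 4*a) + 2) = 7 - (4 + 4*a) = 7 + (-4 - 4*a) = 3 - 4*a)
-88*F(-11, -6 + 6) + 28 = -88*(3 - 4*(-6 + 6)) + 28 = -88*(3 - 4*0) + 28 = -88*(3 + 0) + 28 = -88*3 + 28 = -264 + 28 = -236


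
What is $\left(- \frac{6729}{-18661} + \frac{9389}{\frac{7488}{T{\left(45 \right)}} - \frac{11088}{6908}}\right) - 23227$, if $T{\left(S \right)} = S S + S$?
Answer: $- \frac{12584080208481}{677991452} \approx -18561.0$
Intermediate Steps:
$T{\left(S \right)} = S + S^{2}$ ($T{\left(S \right)} = S^{2} + S = S + S^{2}$)
$\left(- \frac{6729}{-18661} + \frac{9389}{\frac{7488}{T{\left(45 \right)}} - \frac{11088}{6908}}\right) - 23227 = \left(- \frac{6729}{-18661} + \frac{9389}{\frac{7488}{45 \left(1 + 45\right)} - \frac{11088}{6908}}\right) - 23227 = \left(\left(-6729\right) \left(- \frac{1}{18661}\right) + \frac{9389}{\frac{7488}{45 \cdot 46} - \frac{252}{157}}\right) - 23227 = \left(\frac{6729}{18661} + \frac{9389}{\frac{7488}{2070} - \frac{252}{157}}\right) - 23227 = \left(\frac{6729}{18661} + \frac{9389}{7488 \cdot \frac{1}{2070} - \frac{252}{157}}\right) - 23227 = \left(\frac{6729}{18661} + \frac{9389}{\frac{416}{115} - \frac{252}{157}}\right) - 23227 = \left(\frac{6729}{18661} + \frac{9389}{\frac{36332}{18055}}\right) - 23227 = \left(\frac{6729}{18661} + 9389 \cdot \frac{18055}{36332}\right) - 23227 = \left(\frac{6729}{18661} + \frac{169518395}{36332}\right) - 23227 = \frac{3163627247123}{677991452} - 23227 = - \frac{12584080208481}{677991452}$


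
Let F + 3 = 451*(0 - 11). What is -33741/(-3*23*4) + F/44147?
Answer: 21568027/176588 ≈ 122.14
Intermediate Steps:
F = -4964 (F = -3 + 451*(0 - 11) = -3 + 451*(-11) = -3 - 4961 = -4964)
-33741/(-3*23*4) + F/44147 = -33741/(-3*23*4) - 4964/44147 = -33741/((-69*4)) - 4964*1/44147 = -33741/(-276) - 4964/44147 = -33741*(-1/276) - 4964/44147 = 489/4 - 4964/44147 = 21568027/176588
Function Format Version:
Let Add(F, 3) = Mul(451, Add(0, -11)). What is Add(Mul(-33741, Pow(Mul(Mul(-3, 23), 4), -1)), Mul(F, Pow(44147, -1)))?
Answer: Rational(21568027, 176588) ≈ 122.14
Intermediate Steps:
F = -4964 (F = Add(-3, Mul(451, Add(0, -11))) = Add(-3, Mul(451, -11)) = Add(-3, -4961) = -4964)
Add(Mul(-33741, Pow(Mul(Mul(-3, 23), 4), -1)), Mul(F, Pow(44147, -1))) = Add(Mul(-33741, Pow(Mul(Mul(-3, 23), 4), -1)), Mul(-4964, Pow(44147, -1))) = Add(Mul(-33741, Pow(Mul(-69, 4), -1)), Mul(-4964, Rational(1, 44147))) = Add(Mul(-33741, Pow(-276, -1)), Rational(-4964, 44147)) = Add(Mul(-33741, Rational(-1, 276)), Rational(-4964, 44147)) = Add(Rational(489, 4), Rational(-4964, 44147)) = Rational(21568027, 176588)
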